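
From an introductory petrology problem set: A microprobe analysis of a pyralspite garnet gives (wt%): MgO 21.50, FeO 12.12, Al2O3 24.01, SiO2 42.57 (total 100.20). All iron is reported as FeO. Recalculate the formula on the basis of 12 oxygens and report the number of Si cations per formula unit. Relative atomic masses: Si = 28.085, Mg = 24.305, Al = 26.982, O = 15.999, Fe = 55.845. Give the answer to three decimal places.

21.50 wt% MgO ÷ 40.304 g/mol = 0.53345 mol, giving 0.53345 Mg and 0.53345 O.
12.12 wt% FeO ÷ 71.844 g/mol = 0.16870 mol, giving 0.16870 Fe and 0.16870 O.
24.01 wt% Al2O3 ÷ 101.961 g/mol = 0.23548 mol, giving 0.47096 Al and 0.70644 O.
42.57 wt% SiO2 ÷ 60.083 g/mol = 0.70852 mol, giving 0.70852 Si and 1.41704 O.
Oxygen sums to 2.82563; scaling by 12/2.82563 = 4.24684 puts the formula on 12 O.
Si: 0.70852 × 4.24684 = 3.009 atoms per formula unit.

3.009 Si apfu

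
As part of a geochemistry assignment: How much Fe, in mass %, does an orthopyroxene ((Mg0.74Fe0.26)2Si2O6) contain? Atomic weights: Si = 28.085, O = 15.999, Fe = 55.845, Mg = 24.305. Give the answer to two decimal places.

13.37 mass %

Molar mass of (Mg0.74Fe0.26)2Si2O6: 1.48*24.305 + 0.52*55.845 + 2*28.085 + 6*15.999 = 217.175 g/mol.
Mass of Fe per formula unit: 0.52 × 55.845 = 29.039 g.
Weight fraction Fe = 29.039 / 217.175 = 0.1337.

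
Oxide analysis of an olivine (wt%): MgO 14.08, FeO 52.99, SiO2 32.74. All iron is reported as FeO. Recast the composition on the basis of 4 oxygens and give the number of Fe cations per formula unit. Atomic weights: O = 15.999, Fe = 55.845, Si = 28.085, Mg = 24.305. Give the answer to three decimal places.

14.08 wt% MgO ÷ 40.304 g/mol = 0.34934 mol, giving 0.34934 Mg and 0.34934 O.
52.99 wt% FeO ÷ 71.844 g/mol = 0.73757 mol, giving 0.73757 Fe and 0.73757 O.
32.74 wt% SiO2 ÷ 60.083 g/mol = 0.54491 mol, giving 0.54491 Si and 1.08982 O.
Oxygen sums to 2.17673; scaling by 4/2.17673 = 1.83762 puts the formula on 4 O.
Fe: 0.73757 × 1.83762 = 1.355 atoms per formula unit.

1.355 Fe apfu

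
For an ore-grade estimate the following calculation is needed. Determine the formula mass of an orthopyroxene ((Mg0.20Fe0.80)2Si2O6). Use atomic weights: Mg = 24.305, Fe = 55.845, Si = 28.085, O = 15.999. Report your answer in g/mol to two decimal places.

251.24 g/mol

M = 0.40(24.305) + 1.60(55.845) + 2(28.085) + 6(15.999)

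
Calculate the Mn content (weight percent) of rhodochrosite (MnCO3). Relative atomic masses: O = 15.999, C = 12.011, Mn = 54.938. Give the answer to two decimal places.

Formula mass = 1×54.938 + 1×12.011 + 3×15.999 = 114.946 g/mol, of which 54.938 g is Mn.
So Mn makes up 54.938/114.946 = 0.4779 of the mass, i.e. 47.79%.

47.79 weight percent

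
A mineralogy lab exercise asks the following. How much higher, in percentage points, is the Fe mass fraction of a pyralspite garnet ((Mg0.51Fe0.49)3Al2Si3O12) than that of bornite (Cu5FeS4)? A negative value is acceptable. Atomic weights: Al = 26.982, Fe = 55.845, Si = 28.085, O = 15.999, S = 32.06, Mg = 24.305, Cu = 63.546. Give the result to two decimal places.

7.13 percentage points

M((Mg0.51Fe0.49)3Al2Si3O12) = 449.486 g/mol, so wt% Fe = 82.092/449.486 × 100 = 18.26%.
M(Cu5FeS4) = 501.815 g/mol, so wt% Fe = 55.845/501.815 × 100 = 11.13%.
18.26 − 11.13 = 7.13 pp.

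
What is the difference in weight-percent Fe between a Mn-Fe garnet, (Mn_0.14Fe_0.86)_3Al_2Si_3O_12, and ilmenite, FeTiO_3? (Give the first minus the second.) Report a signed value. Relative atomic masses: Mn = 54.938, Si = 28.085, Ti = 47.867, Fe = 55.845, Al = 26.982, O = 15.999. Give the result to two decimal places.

M((Mn_0.14Fe_0.86)_3Al_2Si_3O_12) = 497.361 g/mol, so wt% Fe = 144.080/497.361 × 100 = 28.97%.
M(FeTiO_3) = 151.709 g/mol, so wt% Fe = 55.845/151.709 × 100 = 36.81%.
28.97 − 36.81 = -7.84 pp.

-7.84 percentage points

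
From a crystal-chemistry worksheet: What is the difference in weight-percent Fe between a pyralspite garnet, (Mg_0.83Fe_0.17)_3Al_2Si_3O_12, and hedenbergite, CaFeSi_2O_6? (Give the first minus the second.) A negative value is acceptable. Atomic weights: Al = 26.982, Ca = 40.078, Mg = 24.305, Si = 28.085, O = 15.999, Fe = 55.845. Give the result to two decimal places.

-15.72 percentage points

First mineral: 28.481 g Fe in 419.207 g formula = 6.79 wt% Fe.
Second mineral: 55.845 g Fe in 248.087 g formula = 22.51 wt% Fe.
6.79% − 22.51% gives a difference of -15.72 percentage points.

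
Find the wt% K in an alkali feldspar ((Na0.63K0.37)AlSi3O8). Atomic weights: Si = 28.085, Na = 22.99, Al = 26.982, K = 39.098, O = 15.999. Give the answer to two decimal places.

M((Na0.63K0.37)AlSi3O8) = 268.179 g/mol.
K contributes 0.37 × 39.098 = 14.466 g per mole.
14.466/268.179 = 0.0539 → 5.39%.

5.39 mass %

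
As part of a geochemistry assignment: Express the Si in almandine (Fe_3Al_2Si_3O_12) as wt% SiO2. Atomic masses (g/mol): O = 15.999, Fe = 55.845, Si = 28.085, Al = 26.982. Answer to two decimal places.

36.21 wt%

M(Fe_3Al_2Si_3O_12) = 497.742 g/mol; M(SiO2) = 60.083 g/mol.
Moles SiO2 per formula unit = 3 Si ÷ 1 = 3.0000.
SiO2 fraction = (3.0000 × 60.083) / 497.742 = 180.249/497.742 = 0.3621.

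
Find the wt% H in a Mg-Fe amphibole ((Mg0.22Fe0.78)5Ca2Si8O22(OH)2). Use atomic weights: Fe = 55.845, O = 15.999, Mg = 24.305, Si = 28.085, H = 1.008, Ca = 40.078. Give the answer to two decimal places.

0.22 mass %

M((Mg0.22Fe0.78)5Ca2Si8O22(OH)2) = 935.359 g/mol.
H contributes 2 × 1.008 = 2.016 g per mole.
2.016/935.359 = 0.0022 → 0.22%.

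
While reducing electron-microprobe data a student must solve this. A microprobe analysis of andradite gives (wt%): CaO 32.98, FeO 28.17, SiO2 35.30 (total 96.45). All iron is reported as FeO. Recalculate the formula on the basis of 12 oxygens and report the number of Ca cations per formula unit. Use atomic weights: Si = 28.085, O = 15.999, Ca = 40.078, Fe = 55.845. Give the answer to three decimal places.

CaO (M=56.077): mol = 0.58812; Ca = 0.58812, O = 0.58812.
FeO (M=71.844): mol = 0.39210; Fe = 0.39210, O = 0.39210.
SiO2 (M=60.083): mol = 0.58752; Si = 0.58752, O = 1.17504.
ΣO = 2.15526; factor = 12/ΣO = 5.56777.
Ca apfu = 0.58812 × 5.56777 = 3.275.

3.275 Ca apfu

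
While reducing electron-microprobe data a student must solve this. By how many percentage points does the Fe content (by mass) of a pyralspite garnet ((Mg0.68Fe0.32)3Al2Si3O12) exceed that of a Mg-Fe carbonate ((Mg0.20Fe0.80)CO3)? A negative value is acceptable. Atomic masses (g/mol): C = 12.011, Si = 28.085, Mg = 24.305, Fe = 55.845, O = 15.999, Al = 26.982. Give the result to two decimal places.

M((Mg0.68Fe0.32)3Al2Si3O12) = 433.400 g/mol, so wt% Fe = 53.611/433.400 × 100 = 12.37%.
M((Mg0.20Fe0.80)CO3) = 109.545 g/mol, so wt% Fe = 44.676/109.545 × 100 = 40.78%.
12.37 − 40.78 = -28.41 pp.

-28.41 percentage points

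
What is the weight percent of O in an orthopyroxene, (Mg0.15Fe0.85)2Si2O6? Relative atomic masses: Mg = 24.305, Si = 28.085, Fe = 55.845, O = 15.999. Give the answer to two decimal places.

37.73 mass %

Molar mass of (Mg0.15Fe0.85)2Si2O6: 0.30*24.305 + 1.70*55.845 + 2*28.085 + 6*15.999 = 254.392 g/mol.
Mass of O per formula unit: 6 × 15.999 = 95.994 g.
Weight fraction O = 95.994 / 254.392 = 0.3773.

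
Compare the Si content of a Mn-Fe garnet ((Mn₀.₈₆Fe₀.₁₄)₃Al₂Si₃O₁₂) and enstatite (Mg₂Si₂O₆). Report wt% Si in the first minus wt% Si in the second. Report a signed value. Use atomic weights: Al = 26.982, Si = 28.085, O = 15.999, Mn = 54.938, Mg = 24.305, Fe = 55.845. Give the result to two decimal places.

-10.97 percentage points

Si in (Mn₀.₈₆Fe₀.₁₄)₃Al₂Si₃O₁₂: molar mass 495.402 g/mol; 3×28.085 = 84.255 g → 17.01 wt%.
Si in Mg₂Si₂O₆: molar mass 200.774 g/mol; 2×28.085 = 56.170 g → 27.98 wt%.
Difference = 17.01 − 27.98 = -10.97 percentage points.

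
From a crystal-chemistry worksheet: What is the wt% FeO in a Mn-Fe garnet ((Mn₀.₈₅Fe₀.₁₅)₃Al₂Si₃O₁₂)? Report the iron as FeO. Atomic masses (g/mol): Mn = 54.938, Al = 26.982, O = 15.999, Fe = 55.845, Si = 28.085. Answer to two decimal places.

6.53 wt%

M((Mn₀.₈₅Fe₀.₁₅)₃Al₂Si₃O₁₂) = 495.429 g/mol; M(FeO) = 71.844 g/mol.
Moles FeO per formula unit = 0.45 Fe ÷ 1 = 0.4500.
FeO fraction = (0.4500 × 71.844) / 495.429 = 32.330/495.429 = 0.0653.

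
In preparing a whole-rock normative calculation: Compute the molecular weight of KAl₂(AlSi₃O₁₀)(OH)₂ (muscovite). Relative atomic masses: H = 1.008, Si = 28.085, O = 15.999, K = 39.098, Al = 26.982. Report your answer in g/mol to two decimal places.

K: 1 × 39.098 = 39.0980
Al: 3 × 26.982 = 80.9460
Si: 3 × 28.085 = 84.2550
O: 12 × 15.999 = 191.9880
H: 2 × 1.008 = 2.0160
Summing the contributions gives the formula mass.

398.30 g/mol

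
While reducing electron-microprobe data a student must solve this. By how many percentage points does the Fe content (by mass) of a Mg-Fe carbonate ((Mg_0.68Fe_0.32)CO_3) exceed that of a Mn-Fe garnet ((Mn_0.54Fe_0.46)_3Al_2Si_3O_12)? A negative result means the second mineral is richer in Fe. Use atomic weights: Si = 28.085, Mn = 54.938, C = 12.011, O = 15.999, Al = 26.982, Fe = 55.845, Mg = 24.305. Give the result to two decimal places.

M((Mg_0.68Fe_0.32)CO_3) = 94.406 g/mol, so wt% Fe = 17.870/94.406 × 100 = 18.93%.
M((Mn_0.54Fe_0.46)_3Al_2Si_3O_12) = 496.273 g/mol, so wt% Fe = 77.066/496.273 × 100 = 15.53%.
18.93 − 15.53 = 3.40 pp.

3.40 percentage points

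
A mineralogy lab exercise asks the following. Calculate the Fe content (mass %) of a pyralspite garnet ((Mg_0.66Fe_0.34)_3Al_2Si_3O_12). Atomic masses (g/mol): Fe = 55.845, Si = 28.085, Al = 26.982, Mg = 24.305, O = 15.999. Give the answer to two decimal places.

13.09 mass %

Molar mass of (Mg_0.66Fe_0.34)_3Al_2Si_3O_12: 1.98·24.305 + 1.02·55.845 + 2·26.982 + 3·28.085 + 12·15.999 = 435.293 g/mol.
Mass of Fe per formula unit: 1.02 × 55.845 = 56.962 g.
Weight fraction Fe = 56.962 / 435.293 = 0.1309.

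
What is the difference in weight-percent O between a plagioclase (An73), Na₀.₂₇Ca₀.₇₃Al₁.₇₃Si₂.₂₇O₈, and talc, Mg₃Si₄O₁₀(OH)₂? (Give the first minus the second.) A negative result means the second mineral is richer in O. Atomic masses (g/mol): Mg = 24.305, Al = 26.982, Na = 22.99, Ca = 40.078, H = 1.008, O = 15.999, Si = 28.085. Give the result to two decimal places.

-3.89 percentage points

O in Na₀.₂₇Ca₀.₇₃Al₁.₇₃Si₂.₂₇O₈: molar mass 273.888 g/mol; 8×15.999 = 127.992 g → 46.73 wt%.
O in Mg₃Si₄O₁₀(OH)₂: molar mass 379.259 g/mol; 12×15.999 = 191.988 g → 50.62 wt%.
Difference = 46.73 − 50.62 = -3.89 percentage points.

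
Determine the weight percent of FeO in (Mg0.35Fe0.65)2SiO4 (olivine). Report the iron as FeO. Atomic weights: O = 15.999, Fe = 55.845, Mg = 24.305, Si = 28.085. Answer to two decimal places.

51.40 wt%

Formula mass = 181.693 g/mol.
1.30 Fe → 1.3000 mol FeO per formula unit; M(FeO) = 71.844, so FeO mass = 93.397 g.
93.397/181.693 × 100 = 51.40 wt%.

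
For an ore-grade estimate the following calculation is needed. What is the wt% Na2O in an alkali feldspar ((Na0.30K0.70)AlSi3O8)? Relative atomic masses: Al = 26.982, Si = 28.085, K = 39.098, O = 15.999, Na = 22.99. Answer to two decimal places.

Formula mass = 273.495 g/mol.
0.30 Na → 0.1500 mol Na2O per formula unit; M(Na2O) = 61.979, so Na2O mass = 9.297 g.
9.297/273.495 × 100 = 3.40 wt%.

3.40 wt%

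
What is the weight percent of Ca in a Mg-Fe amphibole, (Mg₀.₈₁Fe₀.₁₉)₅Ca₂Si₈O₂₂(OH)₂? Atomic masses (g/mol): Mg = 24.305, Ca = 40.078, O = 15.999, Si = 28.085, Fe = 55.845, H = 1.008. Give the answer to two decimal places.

M((Mg₀.₈₁Fe₀.₁₉)₅Ca₂Si₈O₂₂(OH)₂) = 842.316 g/mol.
Ca contributes 2 × 40.078 = 80.156 g per mole.
80.156/842.316 = 0.0952 → 9.52%.

9.52 weight percent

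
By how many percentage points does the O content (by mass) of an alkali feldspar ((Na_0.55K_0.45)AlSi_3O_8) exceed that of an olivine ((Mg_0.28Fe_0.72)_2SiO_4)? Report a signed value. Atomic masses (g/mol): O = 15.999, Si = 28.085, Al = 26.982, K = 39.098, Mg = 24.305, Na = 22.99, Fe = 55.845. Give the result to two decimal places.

13.11 percentage points

O in (Na_0.55K_0.45)AlSi_3O_8: molar mass 269.468 g/mol; 8×15.999 = 127.992 g → 47.50 wt%.
O in (Mg_0.28Fe_0.72)_2SiO_4: molar mass 186.109 g/mol; 4×15.999 = 63.996 g → 34.39 wt%.
Difference = 47.50 − 34.39 = 13.11 percentage points.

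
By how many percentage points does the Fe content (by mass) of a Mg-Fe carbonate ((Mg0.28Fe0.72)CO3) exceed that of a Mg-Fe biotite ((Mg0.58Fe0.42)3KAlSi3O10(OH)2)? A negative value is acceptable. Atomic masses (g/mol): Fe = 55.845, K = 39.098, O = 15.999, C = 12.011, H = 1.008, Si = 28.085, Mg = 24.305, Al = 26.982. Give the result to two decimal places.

22.17 percentage points

Fe in (Mg0.28Fe0.72)CO3: molar mass 107.022 g/mol; 0.72×55.845 = 40.208 g → 37.57 wt%.
Fe in (Mg0.58Fe0.42)3KAlSi3O10(OH)2: molar mass 456.994 g/mol; 1.26×55.845 = 70.365 g → 15.40 wt%.
Difference = 37.57 − 15.40 = 22.17 percentage points.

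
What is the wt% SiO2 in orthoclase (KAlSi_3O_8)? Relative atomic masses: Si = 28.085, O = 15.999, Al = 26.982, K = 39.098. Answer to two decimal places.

64.76 wt%

M(KAlSi_3O_8) = 278.327 g/mol; M(SiO2) = 60.083 g/mol.
Moles SiO2 per formula unit = 3 Si ÷ 1 = 3.0000.
SiO2 fraction = (3.0000 × 60.083) / 278.327 = 180.249/278.327 = 0.6476.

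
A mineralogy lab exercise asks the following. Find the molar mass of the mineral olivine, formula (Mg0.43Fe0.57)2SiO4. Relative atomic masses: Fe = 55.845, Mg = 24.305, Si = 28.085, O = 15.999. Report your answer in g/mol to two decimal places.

The formula mass is the sum 0.86×24.305 + 1.14×55.845 + 1×28.085 + 4×15.999.

176.65 g/mol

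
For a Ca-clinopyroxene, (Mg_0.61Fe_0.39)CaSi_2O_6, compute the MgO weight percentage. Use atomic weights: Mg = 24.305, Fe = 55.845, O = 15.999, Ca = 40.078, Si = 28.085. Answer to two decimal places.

10.74 wt%

Formula mass = 228.848 g/mol.
0.61 Mg → 0.6100 mol MgO per formula unit; M(MgO) = 40.304, so MgO mass = 24.585 g.
24.585/228.848 × 100 = 10.74 wt%.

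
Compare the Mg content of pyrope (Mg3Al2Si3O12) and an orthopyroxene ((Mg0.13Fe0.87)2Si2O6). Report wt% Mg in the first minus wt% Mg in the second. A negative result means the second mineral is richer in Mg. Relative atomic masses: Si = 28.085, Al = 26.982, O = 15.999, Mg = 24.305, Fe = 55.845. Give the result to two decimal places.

15.62 percentage points

M(Mg3Al2Si3O12) = 403.122 g/mol, so wt% Mg = 72.915/403.122 × 100 = 18.09%.
M((Mg0.13Fe0.87)2Si2O6) = 255.654 g/mol, so wt% Mg = 6.319/255.654 × 100 = 2.47%.
18.09 − 2.47 = 15.62 pp.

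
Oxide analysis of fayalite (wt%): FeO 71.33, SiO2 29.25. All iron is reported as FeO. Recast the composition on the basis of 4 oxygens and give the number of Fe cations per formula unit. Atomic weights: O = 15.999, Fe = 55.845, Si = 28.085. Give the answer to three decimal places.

71.33 wt% FeO ÷ 71.844 g/mol = 0.99285 mol, giving 0.99285 Fe and 0.99285 O.
29.25 wt% SiO2 ÷ 60.083 g/mol = 0.48683 mol, giving 0.48683 Si and 0.97366 O.
Oxygen sums to 1.96651; scaling by 4/1.96651 = 2.03406 puts the formula on 4 O.
Fe: 0.99285 × 2.03406 = 2.020 atoms per formula unit.

2.020 Fe apfu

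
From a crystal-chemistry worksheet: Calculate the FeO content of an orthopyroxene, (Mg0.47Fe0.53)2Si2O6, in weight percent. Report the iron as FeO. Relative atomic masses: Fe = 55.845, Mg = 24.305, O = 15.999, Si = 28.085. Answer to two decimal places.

32.52 wt%

Molar mass of (Mg0.47Fe0.53)2Si2O6 = 0.94×24.305 + 1.06×55.845 + 2×28.085 + 6×15.999 = 234.206 g/mol.
Each formula unit contains 1.06 Fe, equivalent to 1.06/1 = 1.0600 mol FeO.
M(FeO) = 1×55.845 + 1×15.999 = 71.844 g/mol.
Mass of FeO per formula unit = 1.0600 × 71.844 = 76.155 g.
FeO wt% = 76.155 / 234.206 × 100 = 32.52%.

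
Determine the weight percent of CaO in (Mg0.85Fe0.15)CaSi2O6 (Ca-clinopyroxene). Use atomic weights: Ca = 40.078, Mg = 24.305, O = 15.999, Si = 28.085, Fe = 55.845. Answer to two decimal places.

M((Mg0.85Fe0.15)CaSi2O6) = 221.278 g/mol; M(CaO) = 56.077 g/mol.
Moles CaO per formula unit = 1 Ca ÷ 1 = 1.0000.
CaO fraction = (1.0000 × 56.077) / 221.278 = 56.077/221.278 = 0.2534.

25.34 wt%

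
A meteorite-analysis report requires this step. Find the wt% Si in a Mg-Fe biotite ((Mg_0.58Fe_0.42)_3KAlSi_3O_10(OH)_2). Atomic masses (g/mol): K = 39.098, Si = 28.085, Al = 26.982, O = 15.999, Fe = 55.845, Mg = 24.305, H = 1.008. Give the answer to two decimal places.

Molar mass of (Mg_0.58Fe_0.42)_3KAlSi_3O_10(OH)_2: 1.74×24.305 + 1.26×55.845 + 1×39.098 + 1×26.982 + 3×28.085 + 12×15.999 + 2×1.008 = 456.994 g/mol.
Mass of Si per formula unit: 3 × 28.085 = 84.255 g.
Weight fraction Si = 84.255 / 456.994 = 0.1844.

18.44 mass %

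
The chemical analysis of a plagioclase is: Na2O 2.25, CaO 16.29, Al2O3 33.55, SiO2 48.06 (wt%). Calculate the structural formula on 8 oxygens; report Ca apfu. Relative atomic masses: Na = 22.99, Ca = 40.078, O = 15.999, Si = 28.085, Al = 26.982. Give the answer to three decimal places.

2.25 wt% Na2O ÷ 61.979 g/mol = 0.03630 mol, giving 0.07260 Na and 0.03630 O.
16.29 wt% CaO ÷ 56.077 g/mol = 0.29049 mol, giving 0.29049 Ca and 0.29049 O.
33.55 wt% Al2O3 ÷ 101.961 g/mol = 0.32905 mol, giving 0.65810 Al and 0.98715 O.
48.06 wt% SiO2 ÷ 60.083 g/mol = 0.79989 mol, giving 0.79989 Si and 1.59978 O.
Oxygen sums to 2.91372; scaling by 8/2.91372 = 2.74563 puts the formula on 8 O.
Ca: 0.29049 × 2.74563 = 0.798 atoms per formula unit.

0.798 Ca apfu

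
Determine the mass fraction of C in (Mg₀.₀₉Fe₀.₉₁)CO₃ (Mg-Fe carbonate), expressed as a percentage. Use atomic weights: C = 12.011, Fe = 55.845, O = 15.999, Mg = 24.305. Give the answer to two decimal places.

Formula mass = 0.09×24.305 + 0.91×55.845 + 1×12.011 + 3×15.999 = 113.014 g/mol, of which 12.011 g is C.
So C makes up 12.011/113.014 = 0.1063 of the mass, i.e. 10.63%.

10.63 mass %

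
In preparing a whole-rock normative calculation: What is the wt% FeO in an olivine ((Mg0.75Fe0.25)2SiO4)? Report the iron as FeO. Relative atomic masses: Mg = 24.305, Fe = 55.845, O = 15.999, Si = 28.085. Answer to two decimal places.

22.96 wt%

Molar mass of (Mg0.75Fe0.25)2SiO4 = 1.50·24.305 + 0.50·55.845 + 1·28.085 + 4·15.999 = 156.461 g/mol.
Each formula unit contains 0.50 Fe, equivalent to 0.50/1 = 0.5000 mol FeO.
M(FeO) = 1×55.845 + 1×15.999 = 71.844 g/mol.
Mass of FeO per formula unit = 0.5000 × 71.844 = 35.922 g.
FeO wt% = 35.922 / 156.461 × 100 = 22.96%.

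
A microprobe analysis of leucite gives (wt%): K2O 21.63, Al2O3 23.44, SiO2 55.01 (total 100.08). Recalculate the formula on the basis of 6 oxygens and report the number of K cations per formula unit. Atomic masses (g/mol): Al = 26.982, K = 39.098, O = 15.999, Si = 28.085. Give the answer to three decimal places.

1.002 K apfu

21.63 wt% K2O ÷ 94.195 g/mol = 0.22963 mol, giving 0.45926 K and 0.22963 O.
23.44 wt% Al2O3 ÷ 101.961 g/mol = 0.22989 mol, giving 0.45978 Al and 0.68967 O.
55.01 wt% SiO2 ÷ 60.083 g/mol = 0.91557 mol, giving 0.91557 Si and 1.83114 O.
Oxygen sums to 2.75044; scaling by 6/2.75044 = 2.18147 puts the formula on 6 O.
K: 0.45926 × 2.18147 = 1.002 atoms per formula unit.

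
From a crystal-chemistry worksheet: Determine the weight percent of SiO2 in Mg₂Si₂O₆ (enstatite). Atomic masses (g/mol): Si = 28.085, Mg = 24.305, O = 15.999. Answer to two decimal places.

Formula mass = 200.774 g/mol.
2 Si → 2.0000 mol SiO2 per formula unit; M(SiO2) = 60.083, so SiO2 mass = 120.166 g.
120.166/200.774 × 100 = 59.85 wt%.

59.85 wt%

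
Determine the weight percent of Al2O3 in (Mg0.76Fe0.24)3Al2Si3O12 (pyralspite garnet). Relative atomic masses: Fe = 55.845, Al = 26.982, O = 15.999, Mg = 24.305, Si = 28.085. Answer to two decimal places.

Molar mass of (Mg0.76Fe0.24)3Al2Si3O12 = 2.28×24.305 + 0.72×55.845 + 2×26.982 + 3×28.085 + 12×15.999 = 425.831 g/mol.
Each formula unit contains 2 Al, equivalent to 2/2 = 1.0000 mol Al2O3.
M(Al2O3) = 2×26.982 + 3×15.999 = 101.961 g/mol.
Mass of Al2O3 per formula unit = 1.0000 × 101.961 = 101.961 g.
Al2O3 wt% = 101.961 / 425.831 × 100 = 23.94%.

23.94 wt%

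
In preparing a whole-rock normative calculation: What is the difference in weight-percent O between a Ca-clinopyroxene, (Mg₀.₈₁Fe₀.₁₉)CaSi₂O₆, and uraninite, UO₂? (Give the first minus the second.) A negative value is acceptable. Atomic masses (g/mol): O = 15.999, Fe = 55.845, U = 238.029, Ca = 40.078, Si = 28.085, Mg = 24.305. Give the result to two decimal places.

31.29 percentage points

M((Mg₀.₈₁Fe₀.₁₉)CaSi₂O₆) = 222.540 g/mol, so wt% O = 95.994/222.540 × 100 = 43.14%.
M(UO₂) = 270.027 g/mol, so wt% O = 31.998/270.027 × 100 = 11.85%.
43.14 − 11.85 = 31.29 pp.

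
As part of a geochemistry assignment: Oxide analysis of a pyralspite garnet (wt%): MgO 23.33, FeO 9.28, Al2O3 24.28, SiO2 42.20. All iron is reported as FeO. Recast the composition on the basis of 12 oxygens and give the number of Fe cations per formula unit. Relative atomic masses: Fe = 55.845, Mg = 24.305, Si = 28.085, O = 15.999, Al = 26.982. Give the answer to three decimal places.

0.548 Fe apfu

23.33 wt% MgO ÷ 40.304 g/mol = 0.57885 mol, giving 0.57885 Mg and 0.57885 O.
9.28 wt% FeO ÷ 71.844 g/mol = 0.12917 mol, giving 0.12917 Fe and 0.12917 O.
24.28 wt% Al2O3 ÷ 101.961 g/mol = 0.23813 mol, giving 0.47626 Al and 0.71439 O.
42.20 wt% SiO2 ÷ 60.083 g/mol = 0.70236 mol, giving 0.70236 Si and 1.40472 O.
Oxygen sums to 2.82713; scaling by 12/2.82713 = 4.24459 puts the formula on 12 O.
Fe: 0.12917 × 4.24459 = 0.548 atoms per formula unit.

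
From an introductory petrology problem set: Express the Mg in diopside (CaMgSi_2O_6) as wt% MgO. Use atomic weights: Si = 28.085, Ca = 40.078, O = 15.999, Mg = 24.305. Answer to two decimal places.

Molar mass of CaMgSi_2O_6 = 1×40.078 + 1×24.305 + 2×28.085 + 6×15.999 = 216.547 g/mol.
Each formula unit contains 1 Mg, equivalent to 1/1 = 1.0000 mol MgO.
M(MgO) = 1×24.305 + 1×15.999 = 40.304 g/mol.
Mass of MgO per formula unit = 1.0000 × 40.304 = 40.304 g.
MgO wt% = 40.304 / 216.547 × 100 = 18.61%.

18.61 wt%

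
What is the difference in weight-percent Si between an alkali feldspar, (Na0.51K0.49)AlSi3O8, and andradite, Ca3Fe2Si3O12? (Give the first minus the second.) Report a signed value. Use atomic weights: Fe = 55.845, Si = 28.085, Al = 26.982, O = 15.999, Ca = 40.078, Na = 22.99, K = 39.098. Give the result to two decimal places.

Si in (Na0.51K0.49)AlSi3O8: molar mass 270.112 g/mol; 3×28.085 = 84.255 g → 31.19 wt%.
Si in Ca3Fe2Si3O12: molar mass 508.167 g/mol; 3×28.085 = 84.255 g → 16.58 wt%.
Difference = 31.19 − 16.58 = 14.61 percentage points.

14.61 percentage points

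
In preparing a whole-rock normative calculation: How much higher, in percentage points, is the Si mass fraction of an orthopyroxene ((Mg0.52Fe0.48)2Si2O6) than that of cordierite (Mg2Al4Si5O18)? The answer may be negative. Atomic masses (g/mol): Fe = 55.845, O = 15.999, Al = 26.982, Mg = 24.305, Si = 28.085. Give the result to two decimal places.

Si in (Mg0.52Fe0.48)2Si2O6: molar mass 231.052 g/mol; 2×28.085 = 56.170 g → 24.31 wt%.
Si in Mg2Al4Si5O18: molar mass 584.945 g/mol; 5×28.085 = 140.425 g → 24.01 wt%.
Difference = 24.31 − 24.01 = 0.30 percentage points.

0.30 percentage points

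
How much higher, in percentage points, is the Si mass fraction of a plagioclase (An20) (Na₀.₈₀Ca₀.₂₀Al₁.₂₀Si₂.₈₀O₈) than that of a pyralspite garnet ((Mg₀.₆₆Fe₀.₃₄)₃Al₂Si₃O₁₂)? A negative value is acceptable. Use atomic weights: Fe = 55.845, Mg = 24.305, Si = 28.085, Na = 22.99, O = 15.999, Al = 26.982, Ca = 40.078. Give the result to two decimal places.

Si in Na₀.₈₀Ca₀.₂₀Al₁.₂₀Si₂.₈₀O₈: molar mass 265.416 g/mol; 2.80×28.085 = 78.638 g → 29.63 wt%.
Si in (Mg₀.₆₆Fe₀.₃₄)₃Al₂Si₃O₁₂: molar mass 435.293 g/mol; 3×28.085 = 84.255 g → 19.36 wt%.
Difference = 29.63 − 19.36 = 10.27 percentage points.

10.27 percentage points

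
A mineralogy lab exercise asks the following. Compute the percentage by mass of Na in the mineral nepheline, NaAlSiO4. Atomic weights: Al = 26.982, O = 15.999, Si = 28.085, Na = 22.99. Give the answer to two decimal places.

M(NaAlSiO4) = 142.053 g/mol.
Na contributes 1 × 22.99 = 22.990 g per mole.
22.990/142.053 = 0.1618 → 16.18%.

16.18 mass %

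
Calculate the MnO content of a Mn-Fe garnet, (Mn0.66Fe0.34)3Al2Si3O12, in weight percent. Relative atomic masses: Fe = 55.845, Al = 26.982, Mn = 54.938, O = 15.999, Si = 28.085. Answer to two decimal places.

28.32 wt%

Molar mass of (Mn0.66Fe0.34)3Al2Si3O12 = 1.98*54.938 + 1.02*55.845 + 2*26.982 + 3*28.085 + 12*15.999 = 495.946 g/mol.
Each formula unit contains 1.98 Mn, equivalent to 1.98/1 = 1.9800 mol MnO.
M(MnO) = 1×54.938 + 1×15.999 = 70.937 g/mol.
Mass of MnO per formula unit = 1.9800 × 70.937 = 140.455 g.
MnO wt% = 140.455 / 495.946 × 100 = 28.32%.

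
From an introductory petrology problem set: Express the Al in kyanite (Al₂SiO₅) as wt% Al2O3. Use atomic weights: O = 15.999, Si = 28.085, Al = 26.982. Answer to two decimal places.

Molar mass of Al₂SiO₅ = 2×26.982 + 1×28.085 + 5×15.999 = 162.044 g/mol.
Each formula unit contains 2 Al, equivalent to 2/2 = 1.0000 mol Al2O3.
M(Al2O3) = 2×26.982 + 3×15.999 = 101.961 g/mol.
Mass of Al2O3 per formula unit = 1.0000 × 101.961 = 101.961 g.
Al2O3 wt% = 101.961 / 162.044 × 100 = 62.92%.

62.92 wt%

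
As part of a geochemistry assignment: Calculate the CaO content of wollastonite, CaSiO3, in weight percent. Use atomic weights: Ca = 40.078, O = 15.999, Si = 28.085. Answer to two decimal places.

Formula mass = 116.160 g/mol.
1 Ca → 1.0000 mol CaO per formula unit; M(CaO) = 56.077, so CaO mass = 56.077 g.
56.077/116.160 × 100 = 48.28 wt%.

48.28 wt%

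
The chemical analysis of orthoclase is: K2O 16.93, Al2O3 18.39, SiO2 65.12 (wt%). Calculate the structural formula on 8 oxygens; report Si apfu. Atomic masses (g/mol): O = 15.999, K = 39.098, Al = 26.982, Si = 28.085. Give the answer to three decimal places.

K2O (M=94.195): mol = 0.17973; K = 0.35946, O = 0.17973.
Al2O3 (M=101.961): mol = 0.18036; Al = 0.36072, O = 0.54108.
SiO2 (M=60.083): mol = 1.08383; Si = 1.08383, O = 2.16766.
ΣO = 2.88847; factor = 8/ΣO = 2.76963.
Si apfu = 1.08383 × 2.76963 = 3.002.

3.002 Si apfu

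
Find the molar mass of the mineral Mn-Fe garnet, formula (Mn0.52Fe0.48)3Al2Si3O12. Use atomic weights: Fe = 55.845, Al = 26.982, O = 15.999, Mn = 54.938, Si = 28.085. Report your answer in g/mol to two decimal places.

M = 1.56(54.938) + 1.44(55.845) + 2(26.982) + 3(28.085) + 12(15.999)

496.33 g/mol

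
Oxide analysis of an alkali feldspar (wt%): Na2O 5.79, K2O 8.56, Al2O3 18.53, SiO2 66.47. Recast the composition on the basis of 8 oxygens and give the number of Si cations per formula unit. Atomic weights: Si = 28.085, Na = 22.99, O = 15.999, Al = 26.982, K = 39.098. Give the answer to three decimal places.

5.79 wt% Na2O ÷ 61.979 g/mol = 0.09342 mol, giving 0.18684 Na and 0.09342 O.
8.56 wt% K2O ÷ 94.195 g/mol = 0.09088 mol, giving 0.18176 K and 0.09088 O.
18.53 wt% Al2O3 ÷ 101.961 g/mol = 0.18174 mol, giving 0.36348 Al and 0.54522 O.
66.47 wt% SiO2 ÷ 60.083 g/mol = 1.10630 mol, giving 1.10630 Si and 2.21260 O.
Oxygen sums to 2.94212; scaling by 8/2.94212 = 2.71913 puts the formula on 8 O.
Si: 1.10630 × 2.71913 = 3.008 atoms per formula unit.

3.008 Si apfu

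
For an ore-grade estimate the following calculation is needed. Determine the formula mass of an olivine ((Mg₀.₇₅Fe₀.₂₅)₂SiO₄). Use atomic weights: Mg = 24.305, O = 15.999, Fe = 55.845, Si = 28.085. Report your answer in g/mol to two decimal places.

156.46 g/mol

Mg: 1.50 × 24.305 = 36.4575
Fe: 0.50 × 55.845 = 27.9225
Si: 1 × 28.085 = 28.0850
O: 4 × 15.999 = 63.9960
Summing the contributions gives the formula mass.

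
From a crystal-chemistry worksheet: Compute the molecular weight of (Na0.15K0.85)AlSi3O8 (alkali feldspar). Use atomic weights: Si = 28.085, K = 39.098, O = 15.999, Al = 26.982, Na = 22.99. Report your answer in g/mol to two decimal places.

275.91 g/mol

Na: 0.15 × 22.99 = 3.4485
K: 0.85 × 39.098 = 33.2333
Al: 1 × 26.982 = 26.9820
Si: 3 × 28.085 = 84.2550
O: 8 × 15.999 = 127.9920
Summing the contributions gives the formula mass.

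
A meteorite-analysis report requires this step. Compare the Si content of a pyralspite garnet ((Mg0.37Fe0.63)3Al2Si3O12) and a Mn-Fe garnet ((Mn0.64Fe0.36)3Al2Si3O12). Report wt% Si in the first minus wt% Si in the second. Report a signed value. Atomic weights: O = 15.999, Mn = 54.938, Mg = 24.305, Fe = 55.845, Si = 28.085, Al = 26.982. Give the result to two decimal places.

1.22 percentage points

Si in (Mg0.37Fe0.63)3Al2Si3O12: molar mass 462.733 g/mol; 3×28.085 = 84.255 g → 18.21 wt%.
Si in (Mn0.64Fe0.36)3Al2Si3O12: molar mass 496.001 g/mol; 3×28.085 = 84.255 g → 16.99 wt%.
Difference = 18.21 − 16.99 = 1.22 percentage points.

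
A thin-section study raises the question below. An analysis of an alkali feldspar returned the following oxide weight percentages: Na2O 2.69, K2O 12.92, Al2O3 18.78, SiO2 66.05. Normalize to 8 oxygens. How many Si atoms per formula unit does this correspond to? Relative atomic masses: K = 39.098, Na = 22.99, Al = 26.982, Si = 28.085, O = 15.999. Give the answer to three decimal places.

3.000 Si apfu

2.69 wt% Na2O ÷ 61.979 g/mol = 0.04340 mol, giving 0.08680 Na and 0.04340 O.
12.92 wt% K2O ÷ 94.195 g/mol = 0.13716 mol, giving 0.27432 K and 0.13716 O.
18.78 wt% Al2O3 ÷ 101.961 g/mol = 0.18419 mol, giving 0.36838 Al and 0.55257 O.
66.05 wt% SiO2 ÷ 60.083 g/mol = 1.09931 mol, giving 1.09931 Si and 2.19862 O.
Oxygen sums to 2.93175; scaling by 8/2.93175 = 2.72875 puts the formula on 8 O.
Si: 1.09931 × 2.72875 = 3.000 atoms per formula unit.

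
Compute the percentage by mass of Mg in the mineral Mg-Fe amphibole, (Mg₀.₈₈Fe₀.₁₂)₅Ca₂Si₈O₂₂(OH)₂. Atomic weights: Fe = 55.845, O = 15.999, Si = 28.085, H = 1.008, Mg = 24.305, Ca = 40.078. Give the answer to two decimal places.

M((Mg₀.₈₈Fe₀.₁₂)₅Ca₂Si₈O₂₂(OH)₂) = 831.277 g/mol.
Mg contributes 4.40 × 24.305 = 106.942 g per mole.
106.942/831.277 = 0.1286 → 12.86%.

12.86 wt%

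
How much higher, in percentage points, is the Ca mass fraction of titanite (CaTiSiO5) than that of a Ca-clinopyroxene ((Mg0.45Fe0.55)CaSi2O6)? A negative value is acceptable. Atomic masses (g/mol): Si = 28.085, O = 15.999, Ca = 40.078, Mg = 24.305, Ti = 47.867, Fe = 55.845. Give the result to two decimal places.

First mineral: 40.078 g Ca in 196.025 g formula = 20.45 wt% Ca.
Second mineral: 40.078 g Ca in 233.894 g formula = 17.14 wt% Ca.
20.45% − 17.14% gives a difference of 3.31 percentage points.

3.31 percentage points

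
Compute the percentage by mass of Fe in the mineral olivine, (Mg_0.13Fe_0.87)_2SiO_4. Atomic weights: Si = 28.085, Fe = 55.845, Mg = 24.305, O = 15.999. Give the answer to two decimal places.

Formula mass = 0.26*24.305 + 1.74*55.845 + 1*28.085 + 4*15.999 = 195.571 g/mol, of which 97.170 g is Fe.
So Fe makes up 97.170/195.571 = 0.4969 of the mass, i.e. 49.69%.

49.69 weight percent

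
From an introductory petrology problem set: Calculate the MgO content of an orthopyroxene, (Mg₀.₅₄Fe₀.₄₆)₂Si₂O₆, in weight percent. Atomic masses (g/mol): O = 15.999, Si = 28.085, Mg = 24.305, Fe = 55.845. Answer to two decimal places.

18.94 wt%

Molar mass of (Mg₀.₅₄Fe₀.₄₆)₂Si₂O₆ = 1.08×24.305 + 0.92×55.845 + 2×28.085 + 6×15.999 = 229.791 g/mol.
Each formula unit contains 1.08 Mg, equivalent to 1.08/1 = 1.0800 mol MgO.
M(MgO) = 1×24.305 + 1×15.999 = 40.304 g/mol.
Mass of MgO per formula unit = 1.0800 × 40.304 = 43.528 g.
MgO wt% = 43.528 / 229.791 × 100 = 18.94%.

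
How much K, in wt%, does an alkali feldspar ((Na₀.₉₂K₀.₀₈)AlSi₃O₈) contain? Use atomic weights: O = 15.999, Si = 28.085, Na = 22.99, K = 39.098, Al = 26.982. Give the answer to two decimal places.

1.19 wt%

Formula mass = 0.92×22.99 + 0.08×39.098 + 1×26.982 + 3×28.085 + 8×15.999 = 263.508 g/mol, of which 3.128 g is K.
So K makes up 3.128/263.508 = 0.0119 of the mass, i.e. 1.19%.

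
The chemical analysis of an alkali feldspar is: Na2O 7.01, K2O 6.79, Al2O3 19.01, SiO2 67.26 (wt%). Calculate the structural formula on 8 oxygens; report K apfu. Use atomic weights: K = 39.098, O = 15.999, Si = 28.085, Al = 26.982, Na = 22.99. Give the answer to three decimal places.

0.387 K apfu

Na2O (M=61.979): mol = 0.11310; Na = 0.22620, O = 0.11310.
K2O (M=94.195): mol = 0.07208; K = 0.14416, O = 0.07208.
Al2O3 (M=101.961): mol = 0.18644; Al = 0.37288, O = 0.55932.
SiO2 (M=60.083): mol = 1.11945; Si = 1.11945, O = 2.23890.
ΣO = 2.98340; factor = 8/ΣO = 2.68150.
K apfu = 0.14416 × 2.68150 = 0.387.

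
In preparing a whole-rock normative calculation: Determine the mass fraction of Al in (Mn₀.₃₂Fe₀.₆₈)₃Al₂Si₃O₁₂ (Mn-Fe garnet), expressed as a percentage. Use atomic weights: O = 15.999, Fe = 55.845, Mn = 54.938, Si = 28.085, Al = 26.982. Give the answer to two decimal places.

M((Mn₀.₃₂Fe₀.₆₈)₃Al₂Si₃O₁₂) = 496.871 g/mol.
Al contributes 2 × 26.982 = 53.964 g per mole.
53.964/496.871 = 0.1086 → 10.86%.

10.86 mass %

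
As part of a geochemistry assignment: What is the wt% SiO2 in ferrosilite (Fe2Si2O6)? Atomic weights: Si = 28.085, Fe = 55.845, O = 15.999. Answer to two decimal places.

M(Fe2Si2O6) = 263.854 g/mol; M(SiO2) = 60.083 g/mol.
Moles SiO2 per formula unit = 2 Si ÷ 1 = 2.0000.
SiO2 fraction = (2.0000 × 60.083) / 263.854 = 120.166/263.854 = 0.4554.

45.54 wt%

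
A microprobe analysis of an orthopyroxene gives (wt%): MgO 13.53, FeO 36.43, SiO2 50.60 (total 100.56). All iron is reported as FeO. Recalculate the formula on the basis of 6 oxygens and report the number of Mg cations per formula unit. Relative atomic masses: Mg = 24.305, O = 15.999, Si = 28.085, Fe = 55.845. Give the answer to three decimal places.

MgO: 13.53/40.304 = 0.33570 mol → 0.33570 mol Mg, 0.33570 mol O.
FeO: 36.43/71.844 = 0.50707 mol → 0.50707 mol Fe, 0.50707 mol O.
SiO2: 50.60/60.083 = 0.84217 mol → 0.84217 mol Si, 1.68434 mol O.
Total oxygen = 2.52711 mol. Normalization factor = 6/2.52711 = 2.37425.
Mg per 6 O = 0.33570 × 2.37425 = 0.797.

0.797 Mg apfu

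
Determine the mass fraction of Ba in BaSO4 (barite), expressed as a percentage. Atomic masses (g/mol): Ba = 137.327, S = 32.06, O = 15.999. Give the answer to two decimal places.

58.84 weight percent

M(BaSO4) = 233.383 g/mol.
Ba contributes 1 × 137.327 = 137.327 g per mole.
137.327/233.383 = 0.5884 → 58.84%.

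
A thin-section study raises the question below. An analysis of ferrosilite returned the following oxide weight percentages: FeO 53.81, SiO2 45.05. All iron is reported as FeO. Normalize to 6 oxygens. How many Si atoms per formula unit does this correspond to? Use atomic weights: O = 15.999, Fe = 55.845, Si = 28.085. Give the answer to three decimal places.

2.001 Si apfu

FeO (M=71.844): mol = 0.74898; Fe = 0.74898, O = 0.74898.
SiO2 (M=60.083): mol = 0.74980; Si = 0.74980, O = 1.49960.
ΣO = 2.24858; factor = 6/ΣO = 2.66835.
Si apfu = 0.74980 × 2.66835 = 2.001.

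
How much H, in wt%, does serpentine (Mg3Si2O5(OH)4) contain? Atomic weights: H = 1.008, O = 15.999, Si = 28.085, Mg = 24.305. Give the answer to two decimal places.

1.46 wt%

Formula mass = 3×24.305 + 2×28.085 + 9×15.999 + 4×1.008 = 277.108 g/mol, of which 4.032 g is H.
So H makes up 4.032/277.108 = 0.0146 of the mass, i.e. 1.46%.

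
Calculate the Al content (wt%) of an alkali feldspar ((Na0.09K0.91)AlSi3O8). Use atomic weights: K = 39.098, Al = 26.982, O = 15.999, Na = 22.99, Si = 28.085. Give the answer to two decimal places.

9.75 wt%

Molar mass of (Na0.09K0.91)AlSi3O8: 0.09×22.99 + 0.91×39.098 + 1×26.982 + 3×28.085 + 8×15.999 = 276.877 g/mol.
Mass of Al per formula unit: 1 × 26.982 = 26.982 g.
Weight fraction Al = 26.982 / 276.877 = 0.0975.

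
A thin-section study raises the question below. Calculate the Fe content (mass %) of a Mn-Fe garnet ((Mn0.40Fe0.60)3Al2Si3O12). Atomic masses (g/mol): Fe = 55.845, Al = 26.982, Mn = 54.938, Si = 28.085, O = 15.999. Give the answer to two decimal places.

20.24 mass %

Formula mass = 1.20*54.938 + 1.80*55.845 + 2*26.982 + 3*28.085 + 12*15.999 = 496.654 g/mol, of which 100.521 g is Fe.
So Fe makes up 100.521/496.654 = 0.2024 of the mass, i.e. 20.24%.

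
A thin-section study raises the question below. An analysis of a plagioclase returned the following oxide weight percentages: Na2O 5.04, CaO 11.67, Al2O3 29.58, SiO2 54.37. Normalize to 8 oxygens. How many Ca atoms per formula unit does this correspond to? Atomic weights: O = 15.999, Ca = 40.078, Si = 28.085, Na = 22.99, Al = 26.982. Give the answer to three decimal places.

Na2O: 5.04/61.979 = 0.08132 mol → 0.16264 mol Na, 0.08132 mol O.
CaO: 11.67/56.077 = 0.20811 mol → 0.20811 mol Ca, 0.20811 mol O.
Al2O3: 29.58/101.961 = 0.29011 mol → 0.58022 mol Al, 0.87033 mol O.
SiO2: 54.37/60.083 = 0.90491 mol → 0.90491 mol Si, 1.80982 mol O.
Total oxygen = 2.96958 mol. Normalization factor = 8/2.96958 = 2.69398.
Ca per 8 O = 0.20811 × 2.69398 = 0.561.

0.561 Ca apfu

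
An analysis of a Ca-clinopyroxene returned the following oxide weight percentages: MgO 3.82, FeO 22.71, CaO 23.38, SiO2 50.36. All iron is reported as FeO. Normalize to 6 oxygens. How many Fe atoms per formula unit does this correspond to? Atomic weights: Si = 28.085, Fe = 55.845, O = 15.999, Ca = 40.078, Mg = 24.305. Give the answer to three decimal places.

MgO: 3.82/40.304 = 0.09478 mol → 0.09478 mol Mg, 0.09478 mol O.
FeO: 22.71/71.844 = 0.31610 mol → 0.31610 mol Fe, 0.31610 mol O.
CaO: 23.38/56.077 = 0.41693 mol → 0.41693 mol Ca, 0.41693 mol O.
SiO2: 50.36/60.083 = 0.83817 mol → 0.83817 mol Si, 1.67634 mol O.
Total oxygen = 2.50415 mol. Normalization factor = 6/2.50415 = 2.39602.
Fe per 6 O = 0.31610 × 2.39602 = 0.757.

0.757 Fe apfu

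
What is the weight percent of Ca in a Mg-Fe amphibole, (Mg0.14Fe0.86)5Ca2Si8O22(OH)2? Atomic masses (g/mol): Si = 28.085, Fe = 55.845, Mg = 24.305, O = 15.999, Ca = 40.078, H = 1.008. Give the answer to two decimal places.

8.46 weight percent

Formula mass = 0.70×24.305 + 4.30×55.845 + 2×40.078 + 8×28.085 + 24×15.999 + 2×1.008 = 947.975 g/mol, of which 80.156 g is Ca.
So Ca makes up 80.156/947.975 = 0.0846 of the mass, i.e. 8.46%.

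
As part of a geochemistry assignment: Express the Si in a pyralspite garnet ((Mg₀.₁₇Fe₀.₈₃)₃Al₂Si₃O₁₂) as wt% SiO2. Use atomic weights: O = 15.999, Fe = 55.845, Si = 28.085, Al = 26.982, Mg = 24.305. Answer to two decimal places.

37.42 wt%

Molar mass of (Mg₀.₁₇Fe₀.₈₃)₃Al₂Si₃O₁₂ = 0.51*24.305 + 2.49*55.845 + 2*26.982 + 3*28.085 + 12*15.999 = 481.657 g/mol.
Each formula unit contains 3 Si, equivalent to 3/1 = 3.0000 mol SiO2.
M(SiO2) = 1×28.085 + 2×15.999 = 60.083 g/mol.
Mass of SiO2 per formula unit = 3.0000 × 60.083 = 180.249 g.
SiO2 wt% = 180.249 / 481.657 × 100 = 37.42%.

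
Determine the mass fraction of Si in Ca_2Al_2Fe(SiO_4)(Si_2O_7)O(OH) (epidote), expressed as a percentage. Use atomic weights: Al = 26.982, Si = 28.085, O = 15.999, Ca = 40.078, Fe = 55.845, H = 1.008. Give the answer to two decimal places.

17.44 mass %

M(Ca_2Al_2Fe(SiO_4)(Si_2O_7)O(OH)) = 483.215 g/mol.
Si contributes 3 × 28.085 = 84.255 g per mole.
84.255/483.215 = 0.1744 → 17.44%.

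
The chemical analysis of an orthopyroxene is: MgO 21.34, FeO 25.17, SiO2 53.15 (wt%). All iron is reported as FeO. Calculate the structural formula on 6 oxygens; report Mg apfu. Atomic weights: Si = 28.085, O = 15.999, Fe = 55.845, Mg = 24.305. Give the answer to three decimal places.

1.199 Mg apfu

21.34 wt% MgO ÷ 40.304 g/mol = 0.52948 mol, giving 0.52948 Mg and 0.52948 O.
25.17 wt% FeO ÷ 71.844 g/mol = 0.35034 mol, giving 0.35034 Fe and 0.35034 O.
53.15 wt% SiO2 ÷ 60.083 g/mol = 0.88461 mol, giving 0.88461 Si and 1.76922 O.
Oxygen sums to 2.64904; scaling by 6/2.64904 = 2.26497 puts the formula on 6 O.
Mg: 0.52948 × 2.26497 = 1.199 atoms per formula unit.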